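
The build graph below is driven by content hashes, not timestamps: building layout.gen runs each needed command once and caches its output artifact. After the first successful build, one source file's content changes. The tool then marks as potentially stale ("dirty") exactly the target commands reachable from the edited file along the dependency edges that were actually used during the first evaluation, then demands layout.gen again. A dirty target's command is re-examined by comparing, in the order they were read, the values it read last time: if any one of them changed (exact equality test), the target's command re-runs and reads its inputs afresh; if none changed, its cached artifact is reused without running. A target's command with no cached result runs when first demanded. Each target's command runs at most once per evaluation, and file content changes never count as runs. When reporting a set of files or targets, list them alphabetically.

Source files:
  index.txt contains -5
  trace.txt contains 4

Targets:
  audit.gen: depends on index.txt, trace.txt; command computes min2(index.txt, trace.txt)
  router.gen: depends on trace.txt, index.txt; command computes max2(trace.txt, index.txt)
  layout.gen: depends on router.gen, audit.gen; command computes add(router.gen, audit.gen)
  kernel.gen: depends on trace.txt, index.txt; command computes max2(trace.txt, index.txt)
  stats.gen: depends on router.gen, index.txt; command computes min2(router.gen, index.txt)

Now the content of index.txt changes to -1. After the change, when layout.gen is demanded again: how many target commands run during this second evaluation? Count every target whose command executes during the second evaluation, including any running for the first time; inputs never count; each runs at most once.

Run set: audit.gen, layout.gen, router.gen (3 run).

Initial pass — values computed on the first demand:
  audit.gen = min2(-5, 4) = -5
  router.gen = max2(4, -5) = 4
  layout.gen = add(4, -5) = -1

Second demand — change propagation:
  audit.gen: re-runs because index.txt -5->-1; new result -1.
  router.gen: re-runs because index.txt -5->-1; new result 4 (unchanged).
  layout.gen: re-runs because audit.gen -5->-1; new result 3.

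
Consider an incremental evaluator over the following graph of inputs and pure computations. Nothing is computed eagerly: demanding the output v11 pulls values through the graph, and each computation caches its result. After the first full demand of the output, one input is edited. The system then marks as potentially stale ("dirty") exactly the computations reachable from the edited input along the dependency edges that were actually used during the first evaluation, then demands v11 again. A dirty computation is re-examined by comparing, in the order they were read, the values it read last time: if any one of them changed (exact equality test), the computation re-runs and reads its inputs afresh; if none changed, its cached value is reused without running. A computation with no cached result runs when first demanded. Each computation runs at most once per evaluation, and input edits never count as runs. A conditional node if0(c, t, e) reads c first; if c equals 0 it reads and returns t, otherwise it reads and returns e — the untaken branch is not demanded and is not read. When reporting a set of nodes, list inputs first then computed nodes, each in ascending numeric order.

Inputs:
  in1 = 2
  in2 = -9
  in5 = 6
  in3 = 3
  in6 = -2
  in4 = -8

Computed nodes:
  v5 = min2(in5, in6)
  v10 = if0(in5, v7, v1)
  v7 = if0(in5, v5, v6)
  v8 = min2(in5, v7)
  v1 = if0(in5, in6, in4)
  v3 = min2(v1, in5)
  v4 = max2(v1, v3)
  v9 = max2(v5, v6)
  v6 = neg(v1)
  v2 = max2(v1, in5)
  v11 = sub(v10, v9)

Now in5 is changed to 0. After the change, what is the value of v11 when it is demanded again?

v11 now evaluates to -4.
The important point: the flipped condition pulls in fresh nodes; v7 runs for the first time.

Initial pass — values computed on the first demand:
  v1 = if0(in5=6 -> else branch in4) = -8
  v5 = min2(6, -2) = -2
  v6 = neg(-8) = 8
  v9 = max2(-2, 8) = 8
  v10 = if0(in5=6 -> else branch v1) = -8
  v11 = sub(-8, 8) = -16

Second demand — change propagation:
  v1: re-runs because in5 6->0; new result -2.
  v5: re-runs because in5 6->0; new result -2 (unchanged).
  v6: re-runs because v1 -8->-2; new result 2.
  v7: newly demanded (no cache) — executes and yields -2.
  v9: re-runs because v6 8->2; new result 2.
  v10: re-runs because in5 6->0; v1 -8->-2; new result -2.
  v11: re-runs because v10 -8->-2; v9 8->2; new result -4.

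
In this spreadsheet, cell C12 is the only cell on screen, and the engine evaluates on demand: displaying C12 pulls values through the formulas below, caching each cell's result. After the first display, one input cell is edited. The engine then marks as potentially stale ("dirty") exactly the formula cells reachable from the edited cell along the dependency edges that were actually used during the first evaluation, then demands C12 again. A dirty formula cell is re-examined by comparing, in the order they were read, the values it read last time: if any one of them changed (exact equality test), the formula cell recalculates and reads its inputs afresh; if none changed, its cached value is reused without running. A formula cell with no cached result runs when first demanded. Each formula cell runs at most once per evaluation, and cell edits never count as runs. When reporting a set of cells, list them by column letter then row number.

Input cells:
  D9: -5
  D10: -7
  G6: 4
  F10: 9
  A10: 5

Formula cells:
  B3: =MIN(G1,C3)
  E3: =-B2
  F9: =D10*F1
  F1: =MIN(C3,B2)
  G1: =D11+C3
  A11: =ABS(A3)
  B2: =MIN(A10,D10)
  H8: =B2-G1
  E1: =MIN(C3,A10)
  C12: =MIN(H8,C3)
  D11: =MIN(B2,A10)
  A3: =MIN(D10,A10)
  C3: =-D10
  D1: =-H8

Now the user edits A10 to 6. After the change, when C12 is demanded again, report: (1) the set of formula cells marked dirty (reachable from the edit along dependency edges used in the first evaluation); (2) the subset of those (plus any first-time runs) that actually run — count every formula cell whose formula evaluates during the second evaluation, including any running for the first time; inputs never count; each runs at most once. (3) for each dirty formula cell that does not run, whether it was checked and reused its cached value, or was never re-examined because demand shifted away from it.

Initial pass — values computed on the first demand:
  B2 = MIN(5, -7) = -7
  C3 = -(-7) = 7
  D11 = MIN(-7, 5) = -7
  G1 = -7 + 7 = 0
  H8 = -7 - 0 = -7
  C12 = MIN(-7, 7) = -7

Second demand — change propagation:
  B2: re-runs because A10 5->6; new result -7 (unchanged).
  D11: re-runs because A10 5->6; new result -7 (unchanged).
  G1: re-examined; everything it read last time is the same (D11 unchanged, C3 unchanged) — cache 0 kept, no run.
  H8: re-examined; everything it read last time is the same (B2 unchanged, G1 unchanged) — cache -7 kept, no run.
  C12: re-examined; everything it read last time is the same (H8 unchanged, C3 unchanged) — cache -7 kept, no run.

The important point: at G1 every value read last time is unchanged, so the dirty flag clears without a run.

Dirty set: B2, C12, D11, G1, H8.
Run set: B2, D11 (2 run).
Re-examined without running (cache reused): C12, G1, H8.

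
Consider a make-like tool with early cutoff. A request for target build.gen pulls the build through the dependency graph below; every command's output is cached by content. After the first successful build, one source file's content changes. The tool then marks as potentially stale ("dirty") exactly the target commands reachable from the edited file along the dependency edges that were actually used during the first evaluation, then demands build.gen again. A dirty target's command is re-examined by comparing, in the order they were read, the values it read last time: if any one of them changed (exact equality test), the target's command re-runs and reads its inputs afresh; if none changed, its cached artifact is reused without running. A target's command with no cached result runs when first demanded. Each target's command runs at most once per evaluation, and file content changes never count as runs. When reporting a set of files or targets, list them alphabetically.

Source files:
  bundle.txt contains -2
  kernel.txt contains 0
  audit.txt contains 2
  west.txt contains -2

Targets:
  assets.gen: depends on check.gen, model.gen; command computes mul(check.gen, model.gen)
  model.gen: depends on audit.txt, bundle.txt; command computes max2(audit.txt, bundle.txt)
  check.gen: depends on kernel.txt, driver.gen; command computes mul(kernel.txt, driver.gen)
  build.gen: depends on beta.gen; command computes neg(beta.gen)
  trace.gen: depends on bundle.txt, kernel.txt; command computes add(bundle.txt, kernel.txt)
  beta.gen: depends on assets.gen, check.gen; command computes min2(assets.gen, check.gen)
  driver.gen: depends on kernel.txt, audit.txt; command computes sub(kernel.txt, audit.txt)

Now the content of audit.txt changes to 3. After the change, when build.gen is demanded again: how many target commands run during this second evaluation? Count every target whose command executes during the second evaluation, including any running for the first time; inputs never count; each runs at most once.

4 target commands run: assets.gen, check.gen, driver.gen, model.gen.
Note where the cutoff bites: beta.gen is checked, finds nothing changed, and keeps its cache.

First demand of the output computes:
  driver.gen = sub(0, 2) = -2
  check.gen = mul(0, -2) = 0
  model.gen = max2(2, -2) = 2
  assets.gen = mul(0, 2) = 0
  beta.gen = min2(0, 0) = 0
  build.gen = neg(0) = 0

After the edit, cleaning proceeds:
  driver.gen: a read changed (audit.txt 2->3) — executes, giving -3.
  check.gen: a read changed (driver.gen -2->-3) — executes, giving 0 — identical to its old value.
  model.gen: a read changed (audit.txt 2->3) — executes, giving 3.
  assets.gen: a read changed (model.gen 2->3) — executes, giving 0 — identical to its old value.
  beta.gen: dirty, but its reads are unchanged (assets.gen unchanged, check.gen unchanged); cached 0 stands.
  build.gen: dirty, but its reads are unchanged (beta.gen unchanged); cached 0 stands.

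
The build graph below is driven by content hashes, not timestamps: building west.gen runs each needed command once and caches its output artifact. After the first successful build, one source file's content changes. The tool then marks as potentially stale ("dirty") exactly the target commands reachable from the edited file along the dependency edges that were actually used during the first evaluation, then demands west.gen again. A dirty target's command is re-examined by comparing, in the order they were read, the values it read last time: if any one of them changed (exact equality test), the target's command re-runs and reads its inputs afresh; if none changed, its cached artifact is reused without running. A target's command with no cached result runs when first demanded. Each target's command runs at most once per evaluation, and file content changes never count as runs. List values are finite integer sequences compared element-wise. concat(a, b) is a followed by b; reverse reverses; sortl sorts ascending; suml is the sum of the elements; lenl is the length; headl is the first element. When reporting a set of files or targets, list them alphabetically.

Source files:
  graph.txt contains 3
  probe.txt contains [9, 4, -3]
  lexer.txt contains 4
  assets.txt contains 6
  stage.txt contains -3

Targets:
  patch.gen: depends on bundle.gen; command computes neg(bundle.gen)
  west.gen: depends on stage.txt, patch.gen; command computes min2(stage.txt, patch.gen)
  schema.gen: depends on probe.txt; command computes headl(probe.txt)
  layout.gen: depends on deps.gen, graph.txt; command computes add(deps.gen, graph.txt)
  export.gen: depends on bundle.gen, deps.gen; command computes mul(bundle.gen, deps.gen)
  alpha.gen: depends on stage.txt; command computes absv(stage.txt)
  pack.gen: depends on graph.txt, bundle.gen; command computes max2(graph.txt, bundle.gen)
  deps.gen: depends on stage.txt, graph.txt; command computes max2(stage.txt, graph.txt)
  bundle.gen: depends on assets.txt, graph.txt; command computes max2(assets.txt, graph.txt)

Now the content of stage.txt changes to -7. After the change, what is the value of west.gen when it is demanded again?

west.gen now evaluates to -7.

Initial pass — values computed on the first demand:
  bundle.gen = max2(6, 3) = 6
  patch.gen = neg(6) = -6
  west.gen = min2(-3, -6) = -6

Second demand — change propagation:
  west.gen: re-runs because stage.txt -3->-7; new result -7.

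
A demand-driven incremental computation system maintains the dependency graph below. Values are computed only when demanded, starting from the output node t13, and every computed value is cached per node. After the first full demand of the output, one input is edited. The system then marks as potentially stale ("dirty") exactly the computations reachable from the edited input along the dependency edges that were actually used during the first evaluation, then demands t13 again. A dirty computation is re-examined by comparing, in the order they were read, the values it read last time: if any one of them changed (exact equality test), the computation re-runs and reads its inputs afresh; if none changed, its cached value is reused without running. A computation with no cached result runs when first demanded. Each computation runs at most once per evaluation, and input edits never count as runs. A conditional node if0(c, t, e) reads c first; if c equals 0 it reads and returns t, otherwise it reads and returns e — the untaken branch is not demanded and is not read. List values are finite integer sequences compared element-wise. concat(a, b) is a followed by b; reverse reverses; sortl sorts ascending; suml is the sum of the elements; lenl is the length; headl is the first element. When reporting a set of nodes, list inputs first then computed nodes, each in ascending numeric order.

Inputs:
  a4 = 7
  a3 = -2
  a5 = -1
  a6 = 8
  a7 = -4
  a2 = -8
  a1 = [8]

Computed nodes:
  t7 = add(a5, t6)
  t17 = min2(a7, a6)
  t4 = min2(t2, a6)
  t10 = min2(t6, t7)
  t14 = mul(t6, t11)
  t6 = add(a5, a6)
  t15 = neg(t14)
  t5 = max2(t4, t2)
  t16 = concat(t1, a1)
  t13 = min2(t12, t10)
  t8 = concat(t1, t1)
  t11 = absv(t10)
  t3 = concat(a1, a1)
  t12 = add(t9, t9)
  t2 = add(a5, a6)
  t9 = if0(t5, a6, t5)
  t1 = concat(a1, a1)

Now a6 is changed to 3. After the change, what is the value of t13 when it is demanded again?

New value of t13: 1.

First evaluation (everything demanded from the output):
  t2 = add(-1, 8) = 7
  t4 = min2(7, 8) = 7
  t5 = max2(7, 7) = 7
  t6 = add(-1, 8) = 7
  t7 = add(-1, 7) = 6
  t9 = if0(t5=7 -> else branch t5) = 7
  t10 = min2(7, 6) = 6
  t12 = add(7, 7) = 14
  t13 = min2(14, 6) = 6

Propagation after the edit:
  t2: runs — a6 8->3; result 2.
  t4: runs — t2 7->2; a6 8->3; result 2.
  t5: runs — t4 7->2; t2 7->2; result 2.
  t6: runs — a6 8->3; result 2.
  t7: runs — t6 7->2; result 1.
  t9: runs — t5 7->2; t5 7->2; result 2.
  t10: runs — t6 7->2; t7 6->1; result 1.
  t12: runs — t9 7->2; t9 7->2; result 4.
  t13: runs — t12 14->4; t10 6->1; result 1.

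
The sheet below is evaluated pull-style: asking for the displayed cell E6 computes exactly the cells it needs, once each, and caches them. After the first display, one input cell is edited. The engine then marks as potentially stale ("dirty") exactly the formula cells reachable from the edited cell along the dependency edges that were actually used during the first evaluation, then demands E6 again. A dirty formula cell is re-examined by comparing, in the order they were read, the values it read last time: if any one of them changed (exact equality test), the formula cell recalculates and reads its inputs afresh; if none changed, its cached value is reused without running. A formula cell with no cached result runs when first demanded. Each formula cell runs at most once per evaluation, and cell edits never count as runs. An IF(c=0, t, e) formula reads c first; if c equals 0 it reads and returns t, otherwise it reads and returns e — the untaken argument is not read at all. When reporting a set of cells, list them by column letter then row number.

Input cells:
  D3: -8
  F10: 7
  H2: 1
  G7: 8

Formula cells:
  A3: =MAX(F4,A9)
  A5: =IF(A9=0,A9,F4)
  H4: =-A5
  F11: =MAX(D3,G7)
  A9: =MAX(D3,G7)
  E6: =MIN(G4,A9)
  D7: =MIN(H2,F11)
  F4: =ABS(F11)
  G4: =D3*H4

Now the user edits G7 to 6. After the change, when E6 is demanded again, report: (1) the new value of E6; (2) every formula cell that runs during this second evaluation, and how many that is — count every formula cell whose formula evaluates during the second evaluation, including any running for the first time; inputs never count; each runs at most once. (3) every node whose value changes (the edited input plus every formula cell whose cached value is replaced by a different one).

Demanding E6 again yields 6.
7 formula cells run: A5, A9, E6, F4, F11, G4, H4.
The nodes whose values change: A5, A9, E6, F4, F11, G4, G7, H4.

First demand of the output computes:
  A9 = MAX(-8, 8) = 8
  F11 = MAX(-8, 8) = 8
  F4 = ABS(8) = 8
  A5 = IF(A9=0: A9=8 -> else branch F4) = 8
  H4 = -(8) = -8
  G4 = -8 * -8 = 64
  E6 = MIN(64, 8) = 8

After the edit, cleaning proceeds:
  A9: a read changed (G7 8->6) — executes, giving 6.
  F11: a read changed (G7 8->6) — executes, giving 6.
  F4: a read changed (F11 8->6) — executes, giving 6.
  A5: a read changed (A9 8->6; F4 8->6) — executes, giving 6.
  H4: a read changed (A5 8->6) — executes, giving -6.
  G4: a read changed (H4 -8->-6) — executes, giving 48.
  E6: a read changed (G4 64->48; A9 8->6) — executes, giving 6.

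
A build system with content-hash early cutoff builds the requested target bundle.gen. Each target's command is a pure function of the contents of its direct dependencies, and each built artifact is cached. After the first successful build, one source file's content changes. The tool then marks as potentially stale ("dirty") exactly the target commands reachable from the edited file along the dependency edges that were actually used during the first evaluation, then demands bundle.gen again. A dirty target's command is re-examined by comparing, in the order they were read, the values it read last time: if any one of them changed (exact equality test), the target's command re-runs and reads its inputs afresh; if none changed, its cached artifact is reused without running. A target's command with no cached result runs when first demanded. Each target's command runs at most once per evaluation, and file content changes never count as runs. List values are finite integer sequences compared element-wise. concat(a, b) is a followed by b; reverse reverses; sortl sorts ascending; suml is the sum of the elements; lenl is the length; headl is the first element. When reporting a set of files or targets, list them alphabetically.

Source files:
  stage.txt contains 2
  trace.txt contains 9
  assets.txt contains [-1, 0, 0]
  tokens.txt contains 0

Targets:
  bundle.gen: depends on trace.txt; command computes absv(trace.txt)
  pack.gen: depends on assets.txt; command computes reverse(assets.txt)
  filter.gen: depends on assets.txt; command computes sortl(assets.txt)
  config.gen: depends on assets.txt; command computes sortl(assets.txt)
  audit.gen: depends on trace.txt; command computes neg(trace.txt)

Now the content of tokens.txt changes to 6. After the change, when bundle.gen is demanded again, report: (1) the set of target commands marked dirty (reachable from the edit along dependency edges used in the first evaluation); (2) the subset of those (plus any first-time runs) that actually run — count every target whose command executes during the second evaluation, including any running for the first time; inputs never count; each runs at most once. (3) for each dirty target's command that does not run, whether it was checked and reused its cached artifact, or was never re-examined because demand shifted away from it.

Marked dirty: none.
Target commands that run: none — 0 in total.
Every dirty target's command ran.
Key observation: tokens.txt is never demanded by the output, so the edit triggers no recomputation at all.

First evaluation (everything demanded from the output):
  bundle.gen = absv(9) = 9

Propagation after the edit:
  tokens.txt feeds no computation that the output demands — nothing is marked dirty and nothing runs.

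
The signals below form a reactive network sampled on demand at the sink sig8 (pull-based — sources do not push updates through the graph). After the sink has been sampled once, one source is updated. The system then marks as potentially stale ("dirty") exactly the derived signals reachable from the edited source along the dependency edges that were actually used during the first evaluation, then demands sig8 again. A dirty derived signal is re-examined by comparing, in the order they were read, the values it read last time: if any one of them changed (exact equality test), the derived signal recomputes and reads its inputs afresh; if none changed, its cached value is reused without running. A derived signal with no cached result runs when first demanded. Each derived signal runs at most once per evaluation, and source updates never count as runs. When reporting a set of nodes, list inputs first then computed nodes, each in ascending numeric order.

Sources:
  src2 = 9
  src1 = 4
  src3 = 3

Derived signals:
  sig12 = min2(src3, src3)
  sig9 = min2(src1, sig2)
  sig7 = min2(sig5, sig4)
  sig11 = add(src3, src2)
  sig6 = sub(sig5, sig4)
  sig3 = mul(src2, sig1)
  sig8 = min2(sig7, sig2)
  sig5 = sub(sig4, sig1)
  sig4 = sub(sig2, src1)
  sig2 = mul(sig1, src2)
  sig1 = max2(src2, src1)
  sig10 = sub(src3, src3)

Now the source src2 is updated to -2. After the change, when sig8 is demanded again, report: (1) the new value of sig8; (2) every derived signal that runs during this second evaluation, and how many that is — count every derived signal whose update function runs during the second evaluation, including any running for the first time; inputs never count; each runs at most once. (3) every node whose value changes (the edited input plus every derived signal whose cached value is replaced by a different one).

sig8 now evaluates to -16.
Run set: sig1, sig2, sig4, sig5, sig7, sig8 (6 run).
Changed values: src2, sig1, sig2, sig4, sig5, sig7, sig8.

Initial pass — values computed on the first demand:
  sig1 = max2(9, 4) = 9
  sig2 = mul(9, 9) = 81
  sig4 = sub(81, 4) = 77
  sig5 = sub(77, 9) = 68
  sig7 = min2(68, 77) = 68
  sig8 = min2(68, 81) = 68

Second demand — change propagation:
  sig1: re-runs because src2 9->-2; new result 4.
  sig2: re-runs because sig1 9->4; src2 9->-2; new result -8.
  sig4: re-runs because sig2 81->-8; new result -12.
  sig5: re-runs because sig4 77->-12; sig1 9->4; new result -16.
  sig7: re-runs because sig5 68->-16; sig4 77->-12; new result -16.
  sig8: re-runs because sig7 68->-16; sig2 81->-8; new result -16.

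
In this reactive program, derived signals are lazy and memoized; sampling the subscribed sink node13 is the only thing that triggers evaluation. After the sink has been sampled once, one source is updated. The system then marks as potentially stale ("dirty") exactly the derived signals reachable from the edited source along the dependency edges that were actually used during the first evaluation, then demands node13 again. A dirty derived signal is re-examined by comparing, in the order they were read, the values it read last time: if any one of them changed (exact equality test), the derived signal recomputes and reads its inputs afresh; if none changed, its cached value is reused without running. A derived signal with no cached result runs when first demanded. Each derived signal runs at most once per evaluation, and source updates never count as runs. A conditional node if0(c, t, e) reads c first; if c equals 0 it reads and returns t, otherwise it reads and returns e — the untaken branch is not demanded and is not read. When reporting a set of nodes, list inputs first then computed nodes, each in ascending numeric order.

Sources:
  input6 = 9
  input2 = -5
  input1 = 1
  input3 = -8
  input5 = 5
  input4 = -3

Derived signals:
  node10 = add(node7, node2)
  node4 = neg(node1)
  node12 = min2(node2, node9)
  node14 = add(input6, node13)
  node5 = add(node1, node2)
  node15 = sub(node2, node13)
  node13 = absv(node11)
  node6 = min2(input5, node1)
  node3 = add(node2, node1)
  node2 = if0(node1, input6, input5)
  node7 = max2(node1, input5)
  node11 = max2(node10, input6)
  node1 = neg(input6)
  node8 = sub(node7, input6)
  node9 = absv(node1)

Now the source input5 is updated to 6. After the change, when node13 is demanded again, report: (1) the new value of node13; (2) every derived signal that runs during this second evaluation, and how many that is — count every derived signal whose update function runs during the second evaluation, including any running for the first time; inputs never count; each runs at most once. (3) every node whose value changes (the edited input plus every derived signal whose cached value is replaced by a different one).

First demand of the output computes:
  node1 = neg(9) = -9
  node2 = if0(node1=-9 -> else branch input5) = 5
  node7 = max2(-9, 5) = 5
  node10 = add(5, 5) = 10
  node11 = max2(10, 9) = 10
  node13 = absv(10) = 10

After the edit, cleaning proceeds:
  node2: a read changed (input5 5->6) — executes, giving 6.
  node7: a read changed (input5 5->6) — executes, giving 6.
  node10: a read changed (node7 5->6; node2 5->6) — executes, giving 12.
  node11: a read changed (node10 10->12) — executes, giving 12.
  node13: a read changed (node11 10->12) — executes, giving 12.

Demanding node13 again yields 12.
5 derived signals run: node2, node7, node10, node11, node13.
The nodes whose values change: input5, node2, node7, node10, node11, node13.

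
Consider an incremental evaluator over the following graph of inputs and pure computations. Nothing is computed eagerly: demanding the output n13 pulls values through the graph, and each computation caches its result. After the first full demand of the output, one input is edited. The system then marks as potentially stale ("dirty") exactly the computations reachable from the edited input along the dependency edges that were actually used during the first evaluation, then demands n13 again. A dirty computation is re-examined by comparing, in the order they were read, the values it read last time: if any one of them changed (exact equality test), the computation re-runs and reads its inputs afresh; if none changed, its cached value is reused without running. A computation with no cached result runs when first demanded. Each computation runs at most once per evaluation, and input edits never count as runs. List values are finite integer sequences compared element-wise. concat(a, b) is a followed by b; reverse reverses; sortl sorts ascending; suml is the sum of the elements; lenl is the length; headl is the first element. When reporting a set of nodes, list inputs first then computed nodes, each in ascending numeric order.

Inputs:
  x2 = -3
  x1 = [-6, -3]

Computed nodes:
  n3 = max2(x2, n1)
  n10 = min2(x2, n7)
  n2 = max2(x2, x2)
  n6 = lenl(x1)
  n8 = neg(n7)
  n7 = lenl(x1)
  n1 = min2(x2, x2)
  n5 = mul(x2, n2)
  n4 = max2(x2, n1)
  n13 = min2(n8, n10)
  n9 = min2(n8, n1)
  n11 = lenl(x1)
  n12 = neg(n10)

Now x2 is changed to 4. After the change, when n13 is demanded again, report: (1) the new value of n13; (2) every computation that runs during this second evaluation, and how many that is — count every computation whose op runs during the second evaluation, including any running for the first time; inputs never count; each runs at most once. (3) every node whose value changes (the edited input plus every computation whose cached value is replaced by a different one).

n13 now evaluates to -2.
Run set: n10, n13 (2 run).
Changed values: x2, n10, n13.

Initial pass — values computed on the first demand:
  n7 = lenl([-6, -3]) = 2
  n8 = neg(2) = -2
  n10 = min2(-3, 2) = -3
  n13 = min2(-2, -3) = -3

Second demand — change propagation:
  n10: re-runs because x2 -3->4; new result 2.
  n13: re-runs because n10 -3->2; new result -2.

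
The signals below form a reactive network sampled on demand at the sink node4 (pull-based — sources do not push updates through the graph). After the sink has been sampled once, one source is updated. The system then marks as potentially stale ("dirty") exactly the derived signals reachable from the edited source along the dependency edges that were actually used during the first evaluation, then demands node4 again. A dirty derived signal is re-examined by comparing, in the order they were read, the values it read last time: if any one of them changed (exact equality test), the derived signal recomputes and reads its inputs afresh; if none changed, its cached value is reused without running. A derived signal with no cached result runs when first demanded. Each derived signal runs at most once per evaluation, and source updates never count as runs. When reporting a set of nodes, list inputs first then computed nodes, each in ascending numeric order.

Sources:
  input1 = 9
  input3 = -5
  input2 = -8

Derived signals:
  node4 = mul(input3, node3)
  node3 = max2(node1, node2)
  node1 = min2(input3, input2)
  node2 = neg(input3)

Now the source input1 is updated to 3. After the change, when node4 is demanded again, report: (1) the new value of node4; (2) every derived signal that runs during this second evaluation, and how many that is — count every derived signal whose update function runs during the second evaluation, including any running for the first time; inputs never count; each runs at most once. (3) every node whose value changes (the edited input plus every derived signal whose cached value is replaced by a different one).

Initial pass — values computed on the first demand:
  node1 = min2(-5, -8) = -8
  node2 = neg(-5) = 5
  node3 = max2(-8, 5) = 5
  node4 = mul(-5, 5) = -25

Second demand — change propagation:
  no demanded computation ever read input1, so the edit dirties nothing and nothing runs.

The important point: nothing the output needs ever reads input1, so the edit is invisible to it.

node4 now evaluates to -25.
Run set: none (0 run).
Changed values: input1.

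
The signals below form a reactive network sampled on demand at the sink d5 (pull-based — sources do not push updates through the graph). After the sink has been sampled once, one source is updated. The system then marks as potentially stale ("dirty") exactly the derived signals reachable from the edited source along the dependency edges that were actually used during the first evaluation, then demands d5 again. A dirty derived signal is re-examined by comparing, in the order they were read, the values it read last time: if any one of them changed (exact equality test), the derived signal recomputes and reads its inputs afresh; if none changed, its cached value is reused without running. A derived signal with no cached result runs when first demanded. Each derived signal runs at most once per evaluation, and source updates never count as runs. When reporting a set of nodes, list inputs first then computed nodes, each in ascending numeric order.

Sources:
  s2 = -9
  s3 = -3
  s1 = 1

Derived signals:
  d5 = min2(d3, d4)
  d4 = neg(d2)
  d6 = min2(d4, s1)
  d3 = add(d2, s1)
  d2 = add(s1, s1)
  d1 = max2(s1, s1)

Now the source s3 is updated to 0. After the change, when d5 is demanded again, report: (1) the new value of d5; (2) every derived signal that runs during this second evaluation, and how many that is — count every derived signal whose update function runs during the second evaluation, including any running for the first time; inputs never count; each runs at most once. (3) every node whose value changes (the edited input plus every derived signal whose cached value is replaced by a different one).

d5 now evaluates to -2.
Run set: none (0 run).
Changed values: s3.
The important point: nothing the output needs ever reads s3, so the edit is invisible to it.

Initial pass — values computed on the first demand:
  d2 = add(1, 1) = 2
  d3 = add(2, 1) = 3
  d4 = neg(2) = -2
  d5 = min2(3, -2) = -2

Second demand — change propagation:
  no demanded computation ever read s3, so the edit dirties nothing and nothing runs.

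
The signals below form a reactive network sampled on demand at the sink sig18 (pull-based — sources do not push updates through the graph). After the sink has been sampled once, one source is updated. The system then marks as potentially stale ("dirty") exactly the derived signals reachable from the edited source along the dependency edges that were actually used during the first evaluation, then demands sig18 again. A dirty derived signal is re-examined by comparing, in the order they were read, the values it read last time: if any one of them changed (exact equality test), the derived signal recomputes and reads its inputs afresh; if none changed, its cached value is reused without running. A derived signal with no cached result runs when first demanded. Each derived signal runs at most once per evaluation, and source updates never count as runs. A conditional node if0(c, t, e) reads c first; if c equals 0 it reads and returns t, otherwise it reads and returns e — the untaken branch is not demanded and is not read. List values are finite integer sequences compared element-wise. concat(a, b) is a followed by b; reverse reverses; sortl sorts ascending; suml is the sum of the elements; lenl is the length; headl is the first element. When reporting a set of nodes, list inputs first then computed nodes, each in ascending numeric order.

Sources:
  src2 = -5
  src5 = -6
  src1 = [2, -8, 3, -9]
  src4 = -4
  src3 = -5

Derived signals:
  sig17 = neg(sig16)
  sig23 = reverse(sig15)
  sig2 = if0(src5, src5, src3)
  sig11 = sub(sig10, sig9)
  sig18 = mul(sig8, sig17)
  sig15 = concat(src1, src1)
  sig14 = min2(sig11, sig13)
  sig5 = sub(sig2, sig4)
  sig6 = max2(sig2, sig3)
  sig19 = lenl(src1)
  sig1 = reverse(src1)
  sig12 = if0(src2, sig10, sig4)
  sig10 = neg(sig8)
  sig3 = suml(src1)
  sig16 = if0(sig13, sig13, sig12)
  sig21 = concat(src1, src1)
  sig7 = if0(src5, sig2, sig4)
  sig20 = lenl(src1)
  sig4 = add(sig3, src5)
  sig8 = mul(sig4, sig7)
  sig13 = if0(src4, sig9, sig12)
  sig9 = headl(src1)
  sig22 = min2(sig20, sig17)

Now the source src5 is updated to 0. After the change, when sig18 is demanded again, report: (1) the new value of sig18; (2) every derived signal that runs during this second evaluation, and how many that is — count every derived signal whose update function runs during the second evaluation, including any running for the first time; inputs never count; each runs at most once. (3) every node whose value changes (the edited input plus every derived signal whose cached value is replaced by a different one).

sig18 now evaluates to 0.
Run set: sig2, sig4, sig7, sig8, sig12, sig13, sig16, sig17, sig18 (9 run).
Changed values: src5, sig4, sig7, sig8, sig12, sig13, sig16, sig17, sig18.
The important point: the flipped condition pulls in fresh nodes; sig2 runs for the first time.

Initial pass — values computed on the first demand:
  sig3 = suml([2, -8, 3, -9]) = -12
  sig4 = add(-12, -6) = -18
  sig7 = if0(src5=-6 -> else branch sig4) = -18
  sig8 = mul(-18, -18) = 324
  sig12 = if0(src2=-5 -> else branch sig4) = -18
  sig13 = if0(src4=-4 -> else branch sig12) = -18
  sig16 = if0(sig13=-18 -> else branch sig12) = -18
  sig17 = neg(-18) = 18
  sig18 = mul(324, 18) = 5832

Second demand — change propagation:
  sig2: newly demanded (no cache) — executes and yields 0.
  sig4: re-runs because src5 -6->0; new result -12.
  sig7: re-runs because src5 -6->0; sig4 -18->-12; new result 0.
  sig8: re-runs because sig4 -18->-12; sig7 -18->0; new result 0.
  sig12: re-runs because sig4 -18->-12; new result -12.
  sig13: re-runs because sig12 -18->-12; new result -12.
  sig16: re-runs because sig13 -18->-12; sig12 -18->-12; new result -12.
  sig17: re-runs because sig16 -18->-12; new result 12.
  sig18: re-runs because sig8 324->0; sig17 18->12; new result 0.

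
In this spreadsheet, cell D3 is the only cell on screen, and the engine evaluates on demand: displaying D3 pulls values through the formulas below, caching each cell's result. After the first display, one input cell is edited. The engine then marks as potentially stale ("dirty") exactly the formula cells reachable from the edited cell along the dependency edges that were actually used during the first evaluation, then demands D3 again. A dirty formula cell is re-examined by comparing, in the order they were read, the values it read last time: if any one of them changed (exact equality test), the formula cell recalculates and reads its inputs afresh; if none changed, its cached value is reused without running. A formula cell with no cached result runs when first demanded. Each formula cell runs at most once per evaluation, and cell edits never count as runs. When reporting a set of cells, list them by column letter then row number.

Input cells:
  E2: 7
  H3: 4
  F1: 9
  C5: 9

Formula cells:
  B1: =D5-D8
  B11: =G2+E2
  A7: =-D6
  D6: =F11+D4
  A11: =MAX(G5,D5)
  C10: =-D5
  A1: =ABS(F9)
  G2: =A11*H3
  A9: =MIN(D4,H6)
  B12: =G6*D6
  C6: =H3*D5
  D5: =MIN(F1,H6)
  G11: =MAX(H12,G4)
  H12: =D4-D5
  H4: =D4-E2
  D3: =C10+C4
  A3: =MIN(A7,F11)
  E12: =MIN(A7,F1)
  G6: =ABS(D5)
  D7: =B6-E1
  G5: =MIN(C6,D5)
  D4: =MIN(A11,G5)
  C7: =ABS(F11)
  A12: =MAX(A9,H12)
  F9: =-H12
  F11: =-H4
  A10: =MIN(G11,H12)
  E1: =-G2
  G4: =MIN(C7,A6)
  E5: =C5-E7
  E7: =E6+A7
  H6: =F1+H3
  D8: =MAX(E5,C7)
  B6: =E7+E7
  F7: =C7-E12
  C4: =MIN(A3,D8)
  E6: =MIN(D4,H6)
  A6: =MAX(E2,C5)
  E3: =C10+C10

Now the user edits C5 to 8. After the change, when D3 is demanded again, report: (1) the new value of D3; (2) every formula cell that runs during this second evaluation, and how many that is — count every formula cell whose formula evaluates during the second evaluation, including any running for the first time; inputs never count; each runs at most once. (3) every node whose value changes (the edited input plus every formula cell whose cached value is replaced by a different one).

Initial pass — values computed on the first demand:
  H6 = 9 + 4 = 13
  D5 = MIN(9, 13) = 9
  C6 = 4 * 9 = 36
  C10 = -(9) = -9
  G5 = MIN(36, 9) = 9
  A11 = MAX(9, 9) = 9
  D4 = MIN(9, 9) = 9
  E6 = MIN(9, 13) = 9
  H4 = 9 - 7 = 2
  F11 = -(2) = -2
  C7 = ABS(-2) = 2
  D6 = -2 + 9 = 7
  A7 = -(7) = -7
  A3 = MIN(-7, -2) = -7
  E7 = 9 + -7 = 2
  E5 = 9 - 2 = 7
  D8 = MAX(7, 2) = 7
  C4 = MIN(-7, 7) = -7
  D3 = -9 + -7 = -16

Second demand — change propagation:
  E5: re-runs because C5 9->8; new result 6.
  D8: re-runs because E5 7->6; new result 6.
  C4: re-runs because D8 7->6; new result -7 (unchanged).
  D3: re-examined; everything it read last time is the same (C10 unchanged, C4 unchanged) — cache -16 kept, no run.

The important point: C4 recomputes to an identical value, and the output ends up unchanged.

D3 now evaluates to -16.
Run set: C4, D8, E5 (3 run).
Changed values: C5, D8, E5.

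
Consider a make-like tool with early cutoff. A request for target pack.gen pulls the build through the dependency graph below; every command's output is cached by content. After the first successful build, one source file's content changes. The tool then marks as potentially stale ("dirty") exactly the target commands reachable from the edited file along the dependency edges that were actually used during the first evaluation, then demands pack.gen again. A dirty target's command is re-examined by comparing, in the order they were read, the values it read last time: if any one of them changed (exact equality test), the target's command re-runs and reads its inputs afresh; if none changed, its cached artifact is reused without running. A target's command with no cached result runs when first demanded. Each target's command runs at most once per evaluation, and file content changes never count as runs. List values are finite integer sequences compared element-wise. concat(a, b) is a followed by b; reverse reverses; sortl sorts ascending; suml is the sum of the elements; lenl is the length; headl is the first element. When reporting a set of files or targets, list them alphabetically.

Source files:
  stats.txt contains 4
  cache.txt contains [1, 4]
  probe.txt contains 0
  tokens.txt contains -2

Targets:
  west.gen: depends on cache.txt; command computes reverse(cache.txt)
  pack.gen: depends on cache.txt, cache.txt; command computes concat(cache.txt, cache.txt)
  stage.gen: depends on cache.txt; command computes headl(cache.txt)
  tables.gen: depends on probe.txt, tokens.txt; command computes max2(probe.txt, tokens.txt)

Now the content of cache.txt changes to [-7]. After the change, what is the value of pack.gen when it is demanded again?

Demanding pack.gen again yields [-7, -7].

First demand of the output computes:
  pack.gen = concat([1, 4], [1, 4]) = [1, 4, 1, 4]

After the edit, cleaning proceeds:
  pack.gen: a read changed (cache.txt [1, 4]->[-7]; cache.txt [1, 4]->[-7]) — executes, giving [-7, -7].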